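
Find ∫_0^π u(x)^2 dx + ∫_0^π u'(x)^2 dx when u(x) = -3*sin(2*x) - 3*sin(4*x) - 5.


||u||_{H^1(0,π)}^2 = 124*π

u'(x) = -6*cos(2*x) - 12*cos(4*x).
Expand u² and (u')² and integrate term by term on (0, π), using: for integers n ≥ 1, ∫_0^π sin²(nx) dx = ∫_0^π cos²(nx) dx = π/2; for n ≠ n', ∫_0^π sin(nx)sin(n'x) dx = ∫_0^π cos(nx)cos(n'x) dx = 0; and by product-to-sum, ∫_0^π sin(nx)cos(n'x) dx = ½∫_0^π [sin((n+n')x) + sin((n−n')x)] dx, which is 0 when n+n' is even and 2n/(n²−n'²) when n+n' is odd (it need not vanish on (0, π)). For the constant mode: ∫_0^π 1 dx = π, ∫_0^π cos(nx) dx = 0, ∫_0^π sin(nx) dx = (1−(−1)^n)/n.
  u² squared terms: (-5)²·∫1 dx = 25·π = 25*π;  (-3)²·∫sin(2x)² dx = 9·π/2 = 9*π/2;  (-3)²·∫sin(4x)² dx = 9·π/2 = 9*π/2.
  u² cross terms: 2·(-5)·(-3)·∫1·sin(2x) dx = 30·(0) = 0;  2·(-5)·(-3)·∫1·sin(4x) dx = 30·(0) = 0;  2·(-3)·(-3)·∫sin(2x)·sin(4x) dx = 18·(0) = 0.
  So ∫_0^π u² dx = 25*π + 9*π/2 + 9*π/2 + 0 + 0 + 0 = 34*π.
  (u')² squared terms: (-12)²·∫cos(4x)² dx = 144·π/2 = 72*π;  (-6)²·∫cos(2x)² dx = 36·π/2 = 18*π.
  (u')² cross terms: 2·(-12)·(-6)·∫cos(4x)·cos(2x) dx = 144·(0) = 0.
  So ∫_0^π (u')² dx = 72*π + 18*π + 0 = 90*π.
||u||_{H^1}^2 = (34*π) + (90*π) = 124*π.


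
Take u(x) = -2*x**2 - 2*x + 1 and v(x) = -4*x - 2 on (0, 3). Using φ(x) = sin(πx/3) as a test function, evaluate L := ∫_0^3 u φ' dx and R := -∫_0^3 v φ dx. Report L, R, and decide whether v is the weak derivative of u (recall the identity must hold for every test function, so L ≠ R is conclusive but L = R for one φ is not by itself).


LHS = 48/π, RHS = 48/π. Yes, v = u' weakly.

u(x) = -2*x**2 - 2*x + 1, classical derivative u'(x) = -4*x - 2.
φ(x) = sin(πx/3), so φ'(x) = π*cos(π*x/3)/3.
Note φ(0) = φ(3) = 0, so the boundary term u·φ vanishes.
LHS = ∫_0^3 u(x) φ'(x) dx = ∫_0^3 (-2*π*x^2*cos(π*x/3)/3 - 2*π*x*cos(π*x/3)/3 + π*cos(π*x/3)/3) dx. Term by term:
  ∫_0^3 π*cos(π*x/3)/3 dx = 0;  ∫_0^3 -2*π*x*cos(π*x/3)/3 dx = 12/π;  ∫_0^3 -2*π*x^2*cos(π*x/3)/3 dx = 36/π.
Sum: 0 + 12/π + 36/π = 48/π.
So LHS = 48/π.
∫_0^3 v(x) φ(x) dx = ∫_0^3 (-4*x*sin(π*x/3) - 2*sin(π*x/3)) dx. Term by term:
  ∫_0^3 -2*sin(π*x/3) dx = -12/π;  ∫_0^3 -4*x*sin(π*x/3) dx = -36/π.
Sum: -12/π − 36/π = -48/π.
So RHS = -∫_0^3 v(x) φ(x) dx = 48/π.
LHS = RHS, so the identity holds for this test φ.
Moreover u is smooth here and v(x) = u'(x) = -4*x - 2 pointwise, so the identity holds for every test function. Hence v is the weak derivative of u.


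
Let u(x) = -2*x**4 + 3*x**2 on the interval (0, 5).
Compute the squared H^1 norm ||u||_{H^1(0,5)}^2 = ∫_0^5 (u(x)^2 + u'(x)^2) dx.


||u||_{H^1}^2 = 87918875/63

The H^1 norm (squared) on an interval (0, L) is
  ||u||_{H^1}^2 = ∫_0^L u(x)^2 dx + ∫_0^L u'(x)^2 dx.
Compute u'(x) = -8*x**3 + 6*x.
Then u(x)^2 = 4*x**8 - 12*x**6 + 9*x**4 and u'(x)^2 = 64*x**6 - 96*x**4 + 36*x**2.
Integrate each monomial from 0 to 5 using ∫_0^5 c·x^n dx = c·5^(n+1)/(n+1):
  ∫_0^5 u(x)^2 dx = ∫_0^5 (4*x^8 - 12*x^6 + 9*x^4) dx. Term by term:
    ∫_0^5 4*x^8 dx = 7812500/9;  ∫_0^5 -12*x^6 dx = -937500/7;  ∫_0^5 9*x^4 dx = 5625.
  Sum: 7812500/9 − 937500/7 + 5625 = 46604375/63.
  ∫_0^5 u'(x)^2 dx = ∫_0^5 (64*x^6 - 96*x^4 + 36*x^2) dx. Term by term:
    ∫_0^5 64*x^6 dx = 5000000/7;  ∫_0^5 -96*x^4 dx = -60000;  ∫_0^5 36*x^2 dx = 1500.
  Sum: 5000000/7 − 60000 + 1500 = 4590500/7.
Adding: ||u||_{H^1}^2 = 46604375/63 + 4590500/7 = 87918875/63.


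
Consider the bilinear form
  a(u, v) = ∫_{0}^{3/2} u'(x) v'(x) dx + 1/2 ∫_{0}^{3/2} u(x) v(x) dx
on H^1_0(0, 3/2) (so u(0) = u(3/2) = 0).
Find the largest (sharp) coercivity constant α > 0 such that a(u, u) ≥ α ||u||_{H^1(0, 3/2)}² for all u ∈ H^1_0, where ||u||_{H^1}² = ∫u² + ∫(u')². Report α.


α = (9 + 8*π^2)/(2*(9 + 4*π^2))

Coercivity of a(·,·) on H^1_0(0, 3/2) means a(u, u) ≥ α ||u||_{H^1}² for every u ∈ H^1_0.
The interval has length L = 3/2, and Poincaré/coercivity depend only on L. Here a(u, u) = ∫(u')² + (1/2)·∫u².
Here 0 < c = 1/2 < 1. The condition a(u,u) ≥ α||u||_{H^1}² reads (1−α)∫(u')² ≥ (α−c)∫u². Any admissible α is ≤ 1 (rapidly oscillating u have ∫u²/∫(u')² → 0), and α = 1 would force 0 ≥ (1−c)∫u², impossible since c < 1; so 1−α > 0. By the sharp Poincaré inequality on H^1_0 of an interval of length L, ∫(u')² ≥ (π/L)²∫u² with equality for the first sine mode sin(π(x−x₀)/L) (x₀ the left endpoint), so the inequality holds for all u iff (1−α)(π/L)² ≥ α − c, i.e. α ≤ ((π/L)² + c)/((π/L)² + 1) = (1 + c(L/π)²)/(1 + (L/π)²). With (π/L)² = 4*π^2/9 and c = 1/2, the largest admissible constant is α = ((π/L)² + c)/((π/L)² + 1).
Simplifying, α = (9 + 8*π^2)/(2*(9 + 4*π^2)).


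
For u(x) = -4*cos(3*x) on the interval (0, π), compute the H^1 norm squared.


||u||_{H^1(0,π)}^2 = 80*π

u'(x) = 12*sin(3*x).
Expand u² and (u')² and integrate term by term on (0, π), using: for integers n ≥ 1, ∫_0^π sin²(nx) dx = ∫_0^π cos²(nx) dx = π/2; for n ≠ n', ∫_0^π sin(nx)sin(n'x) dx = ∫_0^π cos(nx)cos(n'x) dx = 0; and by product-to-sum, ∫_0^π sin(nx)cos(n'x) dx = ½∫_0^π [sin((n+n')x) + sin((n−n')x)] dx, which is 0 when n+n' is even and 2n/(n²−n'²) when n+n' is odd (it need not vanish on (0, π)).
  u² squared terms: (-4)²·∫cos(3x)² dx = 16·π/2 = 8*π.
  So ∫_0^π u² dx = 8*π.
  (u')² squared terms: (12)²·∫sin(3x)² dx = 144·π/2 = 72*π.
  So ∫_0^π (u')² dx = 72*π.
||u||_{H^1}^2 = (8*π) + (72*π) = 80*π.


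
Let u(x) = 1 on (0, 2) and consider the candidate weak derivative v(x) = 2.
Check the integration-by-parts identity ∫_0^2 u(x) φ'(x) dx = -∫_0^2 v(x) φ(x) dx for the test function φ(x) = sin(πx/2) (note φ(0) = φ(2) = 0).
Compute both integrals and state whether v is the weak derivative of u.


LHS = 0, RHS = -8/π. No, v is not the weak derivative of u.

u(x) = 1, classical derivative u'(x) = 0.
φ(x) = sin(πx/2), so φ'(x) = π*cos(π*x/2)/2.
Note φ(0) = φ(2) = 0, so the boundary term u·φ vanishes.
LHS = ∫_0^2 u(x) φ'(x) dx = ∫_0^2 (π*cos(π*x/2)/2) dx. Term by term:
  ∫_0^2 π*cos(π*x/2)/2 dx = 0.
So LHS = 0.
∫_0^2 v(x) φ(x) dx = ∫_0^2 (2*sin(π*x/2)) dx. Term by term:
  ∫_0^2 2*sin(π*x/2) dx = 8/π.
So RHS = -∫_0^2 v(x) φ(x) dx = -8/π.
LHS − RHS = 8/π ≠ 0, so the identity fails.
(For a valid weak derivative the identity must hold for EVERY test function, in particular this one. The failure shows v is NOT the weak derivative of u.)
Correct weak derivative would be u'(x) = 0.


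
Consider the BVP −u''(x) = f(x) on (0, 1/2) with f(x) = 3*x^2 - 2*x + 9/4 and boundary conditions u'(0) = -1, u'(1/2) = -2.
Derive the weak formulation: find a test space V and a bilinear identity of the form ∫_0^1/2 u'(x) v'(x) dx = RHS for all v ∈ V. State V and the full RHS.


V = H^1(0, 1/2) (v unrestricted at boundary; u is determined up to an additive constant); weak form: ∫_0^1/2 u'v' dx = ∫_0^1/2 (3*x^2 - 2*x + 9/4) v dx − 2·v(1/2) + v(0) for all v ∈ V.

Multiply both sides by a test function v and integrate from 0 to 1/2:
  ∫_0^1/2 −u''(x) v(x) dx = ∫_0^1/2 f(x) v(x) dx.
Integrate the LHS by parts once:
  ∫_0^1/2 −u'' v dx = −[u'(x) v(x)]_0^1/2 + ∫_0^1/2 u'(x) v'(x) dx.
Thus ∫_0^1/2 u'(x) v'(x) dx = ∫_0^1/2 f(x) v(x) dx + [u'(x) v(x)]_0^1/2.
Choose V so that boundary terms are either known or forced to vanish.
u has inhomogeneous Neumann u'(0) = -1, u'(1/2) = -2. [u' v]_0^1/2 = (-2)·v(1/2) − (-1)·v(0) = − 2·v(1/2) + v(0). Take V = H^1(0, 1/2); boundary term becomes part of RHS.
Weak formulation: find u (satisfying any essential BC) such that ∫_0^1/2 u'(x) v'(x) dx = ∫_0^1/2 f v dx − 2·v(1/2) + v(0) for all v ∈ V (Neumann data are natural BCs: they enter the RHS as boundary terms).
Substituting f(x) = 3*x^2 - 2*x + 9/4, the right-hand side is ∫_0^1/2 (3*x^2 - 2*x + 9/4) v dx − 2·v(1/2) + v(0).
Compatibility check (pure Neumann): taking v ≡ 1 ∈ V gives 0 = ∫_0^1/2 f dx + (-2) − (-1), i.e. ∫_0^1/2 f dx must equal u'(0) − u'(1/2) = 1. Indeed ∫_0^1/2 (3*x^2 - 2*x + 9/4) dx = 1, so the data are compatible. The solution is then unique only up to an additive constant (fix it e.g. by requiring ∫_0^1/2 u dx = 0).


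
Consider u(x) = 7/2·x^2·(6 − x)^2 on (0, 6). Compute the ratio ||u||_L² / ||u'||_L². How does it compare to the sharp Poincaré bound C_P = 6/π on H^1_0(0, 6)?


||u||_L² / ||u'||_L² = sqrt(3) < C_P = 6/π.

u(x) = 7/2·x^2·(6 − x)^2, so u'(x) = 14*x*(x - 6)*(x - 3).
u(x) = 7/2·x^2·(6 − x)^2 vanishes at x = 0 and x = 6, so u ∈ H^1_0(0, 6). Differentiate via the product rule and integrate the resulting polynomials term by term.
  ∫_0^6 u² dx = ∫_0^6 (49*x^8/4 - 294*x^7 + 2646*x^6 - 10584*x^5 + 15876*x^4) dx. Term by term:
    ∫_0^6 49*x^8/4 dx = 13716864;  ∫_0^6 -294*x^7 dx = -61725888;  ∫_0^6 2646*x^6 dx = 105815808;
    ∫_0^6 -10584*x^5 dx = -82301184;  ∫_0^6 15876*x^4 dx = 123451776/5.
  Sum: 13716864 − 61725888 + 105815808 − 82301184 + 123451776/5 = 979776/5.
  ∫_0^6 (u')² dx = ∫_0^6 (196*x^6 - 3528*x^5 + 22932*x^4 - 63504*x^3 + 63504*x^2) dx. Term by term:
    ∫_0^6 196*x^6 dx = 7838208;  ∫_0^6 -3528*x^5 dx = -27433728;  ∫_0^6 22932*x^4 dx = 178319232/5;
    ∫_0^6 -63504*x^3 dx = -20575296;  ∫_0^6 63504*x^2 dx = 4572288.
  Sum: 7838208 − 27433728 + 178319232/5 − 20575296 + 4572288 = 326592/5.
∫_0^6 u² dx = 979776/5, so ||u||_L² = 216*sqrt(105)/5.
∫_0^6 (u')² dx = 326592/5, so ||u'||_L² = 216*sqrt(35)/5.
Ratio ||u||_L² / ||u'||_L² = sqrt(3).
Sharp Poincaré constant on H^1_0(0, 6) is C_P = L/π = 6/π, achieved by sin(π/6·x).
A polynomial bump cannot attain the sharp Poincaré constant (only the first sine eigenfunction does), so the ratio is strictly less than C_P, consistent with ||u||_L² ≤ C_P ||u'||_L².


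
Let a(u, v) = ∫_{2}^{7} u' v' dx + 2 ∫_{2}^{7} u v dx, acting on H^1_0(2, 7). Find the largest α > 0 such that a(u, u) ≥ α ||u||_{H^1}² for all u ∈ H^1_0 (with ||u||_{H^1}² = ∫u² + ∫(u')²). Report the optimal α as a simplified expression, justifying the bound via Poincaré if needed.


α = 1

Coercivity of a(·,·) on H^1_0(2, 7) means a(u, u) ≥ α ||u||_{H^1}² for every u ∈ H^1_0.
The interval has length L = 5, and Poincaré/coercivity depend only on L. Here a(u, u) = ∫(u')² + (2)·∫u².
Here c = 2 ≥ 1, so a(u,u) = ∫(u')² + c∫u² ≥ ∫(u')² + ∫u² = ||u||_{H^1}², i.e. α = 1 works. No larger α is possible: a(u,u) ≥ α||u||_{H^1}² means (1−α)∫(u')² ≥ (α−c)∫u², and for the modes u_n = sin(nπ(x−x₀)/L) (x₀ the left endpoint) one has ∫u_n²/∫(u_n')² = (L/(nπ))² → 0, so a(u_n,u_n)/||u_n||_{H^1}² → 1. Hence the optimal constant is α = 1.
Therefore α = 1.


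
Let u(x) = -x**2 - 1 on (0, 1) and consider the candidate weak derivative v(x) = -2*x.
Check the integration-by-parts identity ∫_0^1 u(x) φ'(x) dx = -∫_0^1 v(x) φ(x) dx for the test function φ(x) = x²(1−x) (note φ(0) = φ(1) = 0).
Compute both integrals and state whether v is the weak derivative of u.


LHS = 1/10, RHS = 1/10. Yes, v = u' weakly.

u(x) = -x**2 - 1, classical derivative u'(x) = -2*x.
φ(x) = x²(1−x), so φ'(x) = x*(2 - 3*x).
Note φ(0) = φ(1) = 0, so the boundary term u·φ vanishes.
LHS = ∫_0^1 u(x) φ'(x) dx = ∫_0^1 (3*x^4 - 2*x^3 + 3*x^2 - 2*x) dx. Term by term:
  ∫_0^1 3*x^4 dx = 3/5;  ∫_0^1 -2*x^3 dx = -1/2;  ∫_0^1 3*x^2 dx = 1;
  ∫_0^1 -2*x dx = -1.
Sum: 3/5 − 1/2 + 1 − 1 = 1/10.
So LHS = 1/10.
∫_0^1 v(x) φ(x) dx = ∫_0^1 (2*x^4 - 2*x^3) dx. Term by term:
  ∫_0^1 2*x^4 dx = 2/5;  ∫_0^1 -2*x^3 dx = -1/2.
Sum: 2/5 − 1/2 = -1/10.
So RHS = -∫_0^1 v(x) φ(x) dx = 1/10.
LHS = RHS, so the identity holds for this test φ.
Moreover u is smooth here and v(x) = u'(x) = -2*x pointwise, so the identity holds for every test function. Hence v is the weak derivative of u.


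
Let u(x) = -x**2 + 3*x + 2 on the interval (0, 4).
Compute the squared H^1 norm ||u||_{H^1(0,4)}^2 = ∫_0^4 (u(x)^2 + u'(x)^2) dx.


||u||_{H^1}^2 = 324/5

The H^1 norm (squared) on an interval (0, L) is
  ||u||_{H^1}^2 = ∫_0^L u(x)^2 dx + ∫_0^L u'(x)^2 dx.
Compute u'(x) = 3 - 2*x.
Then u(x)^2 = x**4 - 6*x**3 + 5*x**2 + 12*x + 4 and u'(x)^2 = 4*x**2 - 12*x + 9.
Integrate each monomial from 0 to 4 using ∫_0^4 c·x^n dx = c·4^(n+1)/(n+1):
  ∫_0^4 u(x)^2 dx = ∫_0^4 (x^4 - 6*x^3 + 5*x^2 + 12*x + 4) dx. Term by term:
    ∫_0^4 x^4 dx = 1024/5;  ∫_0^4 -6*x^3 dx = -384;  ∫_0^4 5*x^2 dx = 320/3;
    ∫_0^4 12*x dx = 96;  ∫_0^4 4 dx = 16.
  Sum: 1024/5 − 384 + 320/3 + 96 + 16 = 592/15.
  ∫_0^4 u'(x)^2 dx = ∫_0^4 (4*x^2 - 12*x + 9) dx. Term by term:
    ∫_0^4 4*x^2 dx = 256/3;  ∫_0^4 -12*x dx = -96;  ∫_0^4 9 dx = 36.
  Sum: 256/3 − 96 + 36 = 76/3.
Adding: ||u||_{H^1}^2 = 592/15 + 76/3 = 324/5.


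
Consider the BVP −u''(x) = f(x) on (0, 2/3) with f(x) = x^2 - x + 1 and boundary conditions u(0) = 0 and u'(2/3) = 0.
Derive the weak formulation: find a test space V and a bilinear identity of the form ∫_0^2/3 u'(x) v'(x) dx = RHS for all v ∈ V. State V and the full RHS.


V = {v ∈ H^1(0, 2/3) : v(0) = 0} (test functions vanish at x = 0 where u is specified); weak form: ∫_0^2/3 u'v' dx = ∫_0^2/3 (x^2 - x + 1) v dx for all v ∈ V.

Multiply both sides by a test function v and integrate from 0 to 2/3:
  ∫_0^2/3 −u''(x) v(x) dx = ∫_0^2/3 f(x) v(x) dx.
Integrate the LHS by parts once:
  ∫_0^2/3 −u'' v dx = −[u'(x) v(x)]_0^2/3 + ∫_0^2/3 u'(x) v'(x) dx.
Thus ∫_0^2/3 u'(x) v'(x) dx = ∫_0^2/3 f(x) v(x) dx + [u'(x) v(x)]_0^2/3.
Choose V so that boundary terms are either known or forced to vanish.
Mixed BC: u(0) = 0 (Dirichlet) and u'(2/3) = 0 (Neumann). Define V = {v ∈ H^1(0, 2/3) : v(0) = 0}. Then [u' v]_0^2/3 = u'(2/3)·v(2/3) − u'(0)·0 = 0.
Weak formulation: find u (satisfying any essential BC) such that ∫_0^2/3 u'(x) v'(x) dx = ∫_0^2/3 f v dx for all v ∈ V (Dirichlet at 0 absorbed into V; the Neumann datum at x = 2/3 is zero, so no boundary term remains).
Substituting f(x) = x^2 - x + 1, the right-hand side is ∫_0^2/3 (x^2 - x + 1) v dx.


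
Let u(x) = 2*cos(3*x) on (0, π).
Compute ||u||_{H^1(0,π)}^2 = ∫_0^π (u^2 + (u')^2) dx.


||u||_{H^1(0,π)}^2 = 20*π

u'(x) = -6*sin(3*x).
Expand u² and (u')² and integrate term by term on (0, π), using: for integers n ≥ 1, ∫_0^π sin²(nx) dx = ∫_0^π cos²(nx) dx = π/2; for n ≠ n', ∫_0^π sin(nx)sin(n'x) dx = ∫_0^π cos(nx)cos(n'x) dx = 0; and by product-to-sum, ∫_0^π sin(nx)cos(n'x) dx = ½∫_0^π [sin((n+n')x) + sin((n−n')x)] dx, which is 0 when n+n' is even and 2n/(n²−n'²) when n+n' is odd (it need not vanish on (0, π)).
  u² squared terms: (2)²·∫cos(3x)² dx = 4·π/2 = 2*π.
  So ∫_0^π u² dx = 2*π.
  (u')² squared terms: (-6)²·∫sin(3x)² dx = 36·π/2 = 18*π.
  So ∫_0^π (u')² dx = 18*π.
||u||_{H^1}^2 = (2*π) + (18*π) = 20*π.


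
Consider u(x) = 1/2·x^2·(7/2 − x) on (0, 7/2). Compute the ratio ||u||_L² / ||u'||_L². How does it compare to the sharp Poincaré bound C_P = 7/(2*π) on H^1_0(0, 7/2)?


||u||_L² / ||u'||_L² = sqrt(14)/4 < C_P = 7/(2*π).

u(x) = 1/2·x^2·(7/2 − x), so u'(x) = x*(7 - 3*x)/2.
u(x) = 1/2·x^2·(7/2 − x) vanishes at x = 0 and x = 7/2, so u ∈ H^1_0(0, 7/2). Differentiate via the product rule and integrate the resulting polynomials term by term.
  ∫_0^7/2 u² dx = ∫_0^7/2 (x^6/4 - 7*x^5/4 + 49*x^4/16) dx. Term by term:
    ∫_0^7/2 x^6/4 dx = 117649/512;  ∫_0^7/2 -7*x^5/4 dx = -823543/1536;  ∫_0^7/2 49*x^4/16 dx = 823543/2560.
  Sum: 117649/512 − 823543/1536 + 823543/2560 = 117649/7680.
  ∫_0^7/2 (u')² dx = ∫_0^7/2 (9*x^4/4 - 21*x^3/2 + 49*x^2/4) dx. Term by term:
    ∫_0^7/2 9*x^4/4 dx = 151263/640;  ∫_0^7/2 -21*x^3/2 dx = -50421/128;  ∫_0^7/2 49*x^2/4 dx = 16807/96.
  Sum: 151263/640 − 50421/128 + 16807/96 = 16807/960.
∫_0^7/2 u² dx = 117649/7680, so ||u||_L² = 343*sqrt(30)/480.
∫_0^7/2 (u')² dx = 16807/960, so ||u'||_L² = 49*sqrt(105)/120.
Ratio ||u||_L² / ||u'||_L² = sqrt(14)/4.
Sharp Poincaré constant on H^1_0(0, 7/2) is C_P = L/π = 7/(2*π), achieved by sin(2*π/7·x).
A polynomial bump cannot attain the sharp Poincaré constant (only the first sine eigenfunction does), so the ratio is strictly less than C_P, consistent with ||u||_L² ≤ C_P ||u'||_L².


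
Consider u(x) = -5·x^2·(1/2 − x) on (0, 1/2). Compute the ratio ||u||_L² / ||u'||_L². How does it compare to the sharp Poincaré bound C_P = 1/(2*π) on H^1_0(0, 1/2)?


||u||_L² / ||u'||_L² = sqrt(14)/28 < C_P = 1/(2*π).

u(x) = -5·x^2·(1/2 − x), so u'(x) = 5*x*(3*x - 1).
u(x) = -5·x^2·(1/2 − x) vanishes at x = 0 and x = 1/2, so u ∈ H^1_0(0, 1/2). Differentiate via the product rule and integrate the resulting polynomials term by term.
  ∫_0^1/2 u² dx = ∫_0^1/2 (25*x^6 - 25*x^5 + 25*x^4/4) dx. Term by term:
    ∫_0^1/2 25*x^6 dx = 25/896;  ∫_0^1/2 -25*x^5 dx = -25/384;  ∫_0^1/2 25*x^4/4 dx = 5/128.
  Sum: 25/896 − 25/384 + 5/128 = 5/2688.
  ∫_0^1/2 (u')² dx = ∫_0^1/2 (225*x^4 - 150*x^3 + 25*x^2) dx. Term by term:
    ∫_0^1/2 225*x^4 dx = 45/32;  ∫_0^1/2 -150*x^3 dx = -75/32;  ∫_0^1/2 25*x^2 dx = 25/24.
  Sum: 45/32 − 75/32 + 25/24 = 5/48.
∫_0^1/2 u² dx = 5/2688, so ||u||_L² = sqrt(210)/336.
∫_0^1/2 (u')² dx = 5/48, so ||u'||_L² = sqrt(15)/12.
Ratio ||u||_L² / ||u'||_L² = sqrt(14)/28.
Sharp Poincaré constant on H^1_0(0, 1/2) is C_P = L/π = 1/(2*π), achieved by sin(2*π·x).
A polynomial bump cannot attain the sharp Poincaré constant (only the first sine eigenfunction does), so the ratio is strictly less than C_P, consistent with ||u||_L² ≤ C_P ||u'||_L².


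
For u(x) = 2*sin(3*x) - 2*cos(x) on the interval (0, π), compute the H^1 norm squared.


||u||_{H^1(0,π)}^2 = 24*π

u'(x) = 2*sin(x) + 6*cos(3*x).
Expand u² and (u')² and integrate term by term on (0, π), using: for integers n ≥ 1, ∫_0^π sin²(nx) dx = ∫_0^π cos²(nx) dx = π/2; for n ≠ n', ∫_0^π sin(nx)sin(n'x) dx = ∫_0^π cos(nx)cos(n'x) dx = 0; and by product-to-sum, ∫_0^π sin(nx)cos(n'x) dx = ½∫_0^π [sin((n+n')x) + sin((n−n')x)] dx, which is 0 when n+n' is even and 2n/(n²−n'²) when n+n' is odd (it need not vanish on (0, π)).
  u² squared terms: (-2)²·∫cos(x)² dx = 4·π/2 = 2*π;  (2)²·∫sin(3x)² dx = 4·π/2 = 2*π.
  u² cross terms: 2·(-2)·(2)·∫cos(x)·sin(3x) dx = -8·(0) = 0.
  So ∫_0^π u² dx = 2*π + 2*π + 0 = 4*π.
  (u')² squared terms: (2)²·∫sin(x)² dx = 4·π/2 = 2*π;  (6)²·∫cos(3x)² dx = 36·π/2 = 18*π.
  (u')² cross terms: 2·(2)·(6)·∫sin(x)·cos(3x) dx = 24·(0) = 0.
  So ∫_0^π (u')² dx = 2*π + 18*π + 0 = 20*π.
||u||_{H^1}^2 = (4*π) + (20*π) = 24*π.


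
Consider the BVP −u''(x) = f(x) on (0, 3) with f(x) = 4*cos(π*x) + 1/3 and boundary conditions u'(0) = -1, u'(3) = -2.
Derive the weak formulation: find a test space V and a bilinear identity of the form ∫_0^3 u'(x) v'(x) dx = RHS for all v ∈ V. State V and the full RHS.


V = H^1(0, 3) (v unrestricted at boundary; u is determined up to an additive constant); weak form: ∫_0^3 u'v' dx = ∫_0^3 (4*cos(π*x) + 1/3) v dx − 2·v(3) + v(0) for all v ∈ V.

Multiply both sides by a test function v and integrate from 0 to 3:
  ∫_0^3 −u''(x) v(x) dx = ∫_0^3 f(x) v(x) dx.
Integrate the LHS by parts once:
  ∫_0^3 −u'' v dx = −[u'(x) v(x)]_0^3 + ∫_0^3 u'(x) v'(x) dx.
Thus ∫_0^3 u'(x) v'(x) dx = ∫_0^3 f(x) v(x) dx + [u'(x) v(x)]_0^3.
Choose V so that boundary terms are either known or forced to vanish.
u has inhomogeneous Neumann u'(0) = -1, u'(3) = -2. [u' v]_0^3 = (-2)·v(3) − (-1)·v(0) = − 2·v(3) + v(0). Take V = H^1(0, 3); boundary term becomes part of RHS.
Weak formulation: find u (satisfying any essential BC) such that ∫_0^3 u'(x) v'(x) dx = ∫_0^3 f v dx − 2·v(3) + v(0) for all v ∈ V (Neumann data are natural BCs: they enter the RHS as boundary terms).
Substituting f(x) = 4*cos(π*x) + 1/3, the right-hand side is ∫_0^3 (4*cos(π*x) + 1/3) v dx − 2·v(3) + v(0).
Compatibility check (pure Neumann): taking v ≡ 1 ∈ V gives 0 = ∫_0^3 f dx + (-2) − (-1), i.e. ∫_0^3 f dx must equal u'(0) − u'(3) = 1. Indeed ∫_0^3 (4*cos(π*x) + 1/3) dx = 1, so the data are compatible. The solution is then unique only up to an additive constant (fix it e.g. by requiring ∫_0^3 u dx = 0).


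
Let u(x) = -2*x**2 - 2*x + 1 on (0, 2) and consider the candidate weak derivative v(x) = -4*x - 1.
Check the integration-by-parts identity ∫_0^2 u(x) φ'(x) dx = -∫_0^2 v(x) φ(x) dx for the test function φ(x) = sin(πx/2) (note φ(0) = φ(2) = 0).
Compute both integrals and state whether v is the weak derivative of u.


LHS = 24/π, RHS = 20/π. No, v is not the weak derivative of u.

u(x) = -2*x**2 - 2*x + 1, classical derivative u'(x) = -4*x - 2.
φ(x) = sin(πx/2), so φ'(x) = π*cos(π*x/2)/2.
Note φ(0) = φ(2) = 0, so the boundary term u·φ vanishes.
LHS = ∫_0^2 u(x) φ'(x) dx = ∫_0^2 (-π*x^2*cos(π*x/2) - π*x*cos(π*x/2) + π*cos(π*x/2)/2) dx. Term by term:
  ∫_0^2 π*cos(π*x/2)/2 dx = 0;  ∫_0^2 -π*x*cos(π*x/2) dx = 8/π;  ∫_0^2 -π*x^2*cos(π*x/2) dx = 16/π.
Sum: 0 + 8/π + 16/π = 24/π.
So LHS = 24/π.
∫_0^2 v(x) φ(x) dx = ∫_0^2 (-4*x*sin(π*x/2) - sin(π*x/2)) dx. Term by term:
  ∫_0^2 -sin(π*x/2) dx = -4/π;  ∫_0^2 -4*x*sin(π*x/2) dx = -16/π.
Sum: -4/π − 16/π = -20/π.
So RHS = -∫_0^2 v(x) φ(x) dx = 20/π.
LHS − RHS = 4/π ≠ 0, so the identity fails.
(For a valid weak derivative the identity must hold for EVERY test function, in particular this one. The failure shows v is NOT the weak derivative of u.)
Correct weak derivative would be u'(x) = -4*x - 2.


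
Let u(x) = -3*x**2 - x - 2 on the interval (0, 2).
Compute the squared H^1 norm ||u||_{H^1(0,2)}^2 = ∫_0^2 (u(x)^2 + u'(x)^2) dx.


||u||_{H^1}^2 = 3814/15

The H^1 norm (squared) on an interval (0, L) is
  ||u||_{H^1}^2 = ∫_0^L u(x)^2 dx + ∫_0^L u'(x)^2 dx.
Compute u'(x) = -6*x - 1.
Then u(x)^2 = 9*x**4 + 6*x**3 + 13*x**2 + 4*x + 4 and u'(x)^2 = 36*x**2 + 12*x + 1.
Integrate each monomial from 0 to 2 using ∫_0^2 c·x^n dx = c·2^(n+1)/(n+1):
  ∫_0^2 u(x)^2 dx = ∫_0^2 (9*x^4 + 6*x^3 + 13*x^2 + 4*x + 4) dx. Term by term:
    ∫_0^2 9*x^4 dx = 288/5;  ∫_0^2 6*x^3 dx = 24;  ∫_0^2 13*x^2 dx = 104/3;
    ∫_0^2 4*x dx = 8;  ∫_0^2 4 dx = 8.
  Sum: 288/5 + 24 + 104/3 + 8 + 8 = 1984/15.
  ∫_0^2 u'(x)^2 dx = ∫_0^2 (36*x^2 + 12*x + 1) dx. Term by term:
    ∫_0^2 36*x^2 dx = 96;  ∫_0^2 12*x dx = 24;  ∫_0^2 1 dx = 2.
  Sum: 96 + 24 + 2 = 122.
Adding: ||u||_{H^1}^2 = 1984/15 + 122 = 3814/15.


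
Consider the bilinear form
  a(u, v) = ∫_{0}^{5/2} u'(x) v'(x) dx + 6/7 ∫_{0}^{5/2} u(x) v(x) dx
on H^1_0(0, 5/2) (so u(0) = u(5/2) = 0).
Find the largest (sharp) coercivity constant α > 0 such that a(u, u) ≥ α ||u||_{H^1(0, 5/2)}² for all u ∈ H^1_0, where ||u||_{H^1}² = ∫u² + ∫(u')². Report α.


α = 2*(75 + 14*π^2)/(7*(25 + 4*π^2))

Coercivity of a(·,·) on H^1_0(0, 5/2) means a(u, u) ≥ α ||u||_{H^1}² for every u ∈ H^1_0.
The interval has length L = 5/2, and Poincaré/coercivity depend only on L. Here a(u, u) = ∫(u')² + (6/7)·∫u².
Here 0 < c = 6/7 < 1. The condition a(u,u) ≥ α||u||_{H^1}² reads (1−α)∫(u')² ≥ (α−c)∫u². Any admissible α is ≤ 1 (rapidly oscillating u have ∫u²/∫(u')² → 0), and α = 1 would force 0 ≥ (1−c)∫u², impossible since c < 1; so 1−α > 0. By the sharp Poincaré inequality on H^1_0 of an interval of length L, ∫(u')² ≥ (π/L)²∫u² with equality for the first sine mode sin(π(x−x₀)/L) (x₀ the left endpoint), so the inequality holds for all u iff (1−α)(π/L)² ≥ α − c, i.e. α ≤ ((π/L)² + c)/((π/L)² + 1) = (1 + c(L/π)²)/(1 + (L/π)²). With (π/L)² = 4*π^2/25 and c = 6/7, the largest admissible constant is α = ((π/L)² + c)/((π/L)² + 1).
Simplifying, α = 2*(75 + 14*π^2)/(7*(25 + 4*π^2)).


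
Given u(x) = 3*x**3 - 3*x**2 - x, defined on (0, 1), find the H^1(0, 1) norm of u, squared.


||u||_{H^1}^2 = 613/210

The H^1 norm (squared) on an interval (0, L) is
  ||u||_{H^1}^2 = ∫_0^L u(x)^2 dx + ∫_0^L u'(x)^2 dx.
Compute u'(x) = 9*x**2 - 6*x - 1.
Then u(x)^2 = 9*x**6 - 18*x**5 + 3*x**4 + 6*x**3 + x**2 and u'(x)^2 = 81*x**4 - 108*x**3 + 18*x**2 + 12*x + 1.
Integrate each monomial from 0 to 1 using ∫_0^1 c·x^n dx = c·1^(n+1)/(n+1):
  ∫_0^1 u(x)^2 dx = ∫_0^1 (9*x^6 - 18*x^5 + 3*x^4 + 6*x^3 + x^2) dx. Term by term:
    ∫_0^1 9*x^6 dx = 9/7;  ∫_0^1 -18*x^5 dx = -3;  ∫_0^1 3*x^4 dx = 3/5;
    ∫_0^1 6*x^3 dx = 3/2;  ∫_0^1 x^2 dx = 1/3.
  Sum: 9/7 − 3 + 3/5 + 3/2 + 1/3 = 151/210.
  ∫_0^1 u'(x)^2 dx = ∫_0^1 (81*x^4 - 108*x^3 + 18*x^2 + 12*x + 1) dx. Term by term:
    ∫_0^1 81*x^4 dx = 81/5;  ∫_0^1 -108*x^3 dx = -27;  ∫_0^1 18*x^2 dx = 6;
    ∫_0^1 12*x dx = 6;  ∫_0^1 1 dx = 1.
  Sum: 81/5 − 27 + 6 + 6 + 1 = 11/5.
Adding: ||u||_{H^1}^2 = 151/210 + 11/5 = 613/210.


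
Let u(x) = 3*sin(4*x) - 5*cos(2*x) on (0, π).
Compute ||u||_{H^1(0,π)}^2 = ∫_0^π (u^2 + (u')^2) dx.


||u||_{H^1(0,π)}^2 = 139*π

u'(x) = 10*sin(2*x) + 12*cos(4*x).
Expand u² and (u')² and integrate term by term on (0, π), using: for integers n ≥ 1, ∫_0^π sin²(nx) dx = ∫_0^π cos²(nx) dx = π/2; for n ≠ n', ∫_0^π sin(nx)sin(n'x) dx = ∫_0^π cos(nx)cos(n'x) dx = 0; and by product-to-sum, ∫_0^π sin(nx)cos(n'x) dx = ½∫_0^π [sin((n+n')x) + sin((n−n')x)] dx, which is 0 when n+n' is even and 2n/(n²−n'²) when n+n' is odd (it need not vanish on (0, π)).
  u² squared terms: (-5)²·∫cos(2x)² dx = 25·π/2 = 25*π/2;  (3)²·∫sin(4x)² dx = 9·π/2 = 9*π/2.
  u² cross terms: 2·(-5)·(3)·∫cos(2x)·sin(4x) dx = -30·(0) = 0.
  So ∫_0^π u² dx = 25*π/2 + 9*π/2 + 0 = 17*π.
  (u')² squared terms: (10)²·∫sin(2x)² dx = 100·π/2 = 50*π;  (12)²·∫cos(4x)² dx = 144·π/2 = 72*π.
  (u')² cross terms: 2·(10)·(12)·∫sin(2x)·cos(4x) dx = 240·(0) = 0.
  So ∫_0^π (u')² dx = 50*π + 72*π + 0 = 122*π.
||u||_{H^1}^2 = (17*π) + (122*π) = 139*π.


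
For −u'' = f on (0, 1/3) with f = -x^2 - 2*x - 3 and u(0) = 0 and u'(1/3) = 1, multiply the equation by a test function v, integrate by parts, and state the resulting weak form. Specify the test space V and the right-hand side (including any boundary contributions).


V = {v ∈ H^1(0, 1/3) : v(0) = 0} (test functions vanish at x = 0 where u is specified); weak form: ∫_0^1/3 u'v' dx = ∫_0^1/3 (-x^2 - 2*x - 3) v dx + v(1/3) for all v ∈ V.

Multiply both sides by a test function v and integrate from 0 to 1/3:
  ∫_0^1/3 −u''(x) v(x) dx = ∫_0^1/3 f(x) v(x) dx.
Integrate the LHS by parts once:
  ∫_0^1/3 −u'' v dx = −[u'(x) v(x)]_0^1/3 + ∫_0^1/3 u'(x) v'(x) dx.
Thus ∫_0^1/3 u'(x) v'(x) dx = ∫_0^1/3 f(x) v(x) dx + [u'(x) v(x)]_0^1/3.
Choose V so that boundary terms are either known or forced to vanish.
Mixed BC: u(0) = 0 (Dirichlet) and u'(1/3) = 1 (Neumann). Define V = {v ∈ H^1(0, 1/3) : v(0) = 0}. Then [u' v]_0^1/3 = u'(1/3)·v(1/3) − u'(0)·0 = v(1/3).
Weak formulation: find u (satisfying any essential BC) such that ∫_0^1/3 u'(x) v'(x) dx = ∫_0^1/3 f v dx + v(1/3) for all v ∈ V (Dirichlet at 0 absorbed into V; Neumann datum at x = 1/3 contributes the boundary term).
Substituting f(x) = -x^2 - 2*x - 3, the right-hand side is ∫_0^1/3 (-x^2 - 2*x - 3) v dx + v(1/3).


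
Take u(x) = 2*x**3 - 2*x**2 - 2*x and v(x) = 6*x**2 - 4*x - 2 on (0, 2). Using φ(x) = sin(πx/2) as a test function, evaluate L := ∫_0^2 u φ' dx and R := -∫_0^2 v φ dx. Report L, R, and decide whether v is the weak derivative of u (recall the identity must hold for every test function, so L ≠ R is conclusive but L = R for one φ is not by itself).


LHS = -24/π + 192/π^3, RHS = -24/π + 192/π^3. Yes, v = u' weakly.

u(x) = 2*x**3 - 2*x**2 - 2*x, classical derivative u'(x) = 6*x**2 - 4*x - 2.
φ(x) = sin(πx/2), so φ'(x) = π*cos(π*x/2)/2.
Note φ(0) = φ(2) = 0, so the boundary term u·φ vanishes.
LHS = ∫_0^2 u(x) φ'(x) dx = ∫_0^2 (π*x^3*cos(π*x/2) - π*x^2*cos(π*x/2) - π*x*cos(π*x/2)) dx. Term by term:
  ∫_0^2 π*x^3*cos(π*x/2) dx = -48/π + 192/π^3;  ∫_0^2 -π*x*cos(π*x/2) dx = 8/π;  ∫_0^2 -π*x^2*cos(π*x/2) dx = 16/π.
Sum: -48/π + 192/π^3 + 8/π + 16/π = -24/π + 192/π^3.
So LHS = -24/π + 192/π^3.
∫_0^2 v(x) φ(x) dx = ∫_0^2 (6*x^2*sin(π*x/2) - 4*x*sin(π*x/2) - 2*sin(π*x/2)) dx. Term by term:
  ∫_0^2 -2*sin(π*x/2) dx = -8/π;  ∫_0^2 -4*x*sin(π*x/2) dx = -16/π;  ∫_0^2 6*x^2*sin(π*x/2) dx = -192/π^3 + 48/π.
Sum: -8/π − 16/π + -192/π^3 + 48/π = -192/π^3 + 24/π.
So RHS = -∫_0^2 v(x) φ(x) dx = -24/π + 192/π^3.
LHS = RHS, so the identity holds for this test φ.
Moreover u is smooth here and v(x) = u'(x) = 6*x**2 - 4*x - 2 pointwise, so the identity holds for every test function. Hence v is the weak derivative of u.


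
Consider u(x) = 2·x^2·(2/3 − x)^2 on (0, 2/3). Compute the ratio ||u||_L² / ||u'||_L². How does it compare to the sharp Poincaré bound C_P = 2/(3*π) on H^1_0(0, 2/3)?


||u||_L² / ||u'||_L² = sqrt(3)/9 < C_P = 2/(3*π).

u(x) = 2·x^2·(2/3 − x)^2, so u'(x) = 8*x*(3*x - 2)*(3*x - 1)/9.
u(x) = 2·x^2·(2/3 − x)^2 vanishes at x = 0 and x = 2/3, so u ∈ H^1_0(0, 2/3). Differentiate via the product rule and integrate the resulting polynomials term by term.
  ∫_0^2/3 u² dx = ∫_0^2/3 (4*x^8 - 32*x^7/3 + 32*x^6/3 - 128*x^5/27 + 64*x^4/81) dx. Term by term:
    ∫_0^2/3 4*x^8 dx = 2048/177147;  ∫_0^2/3 -32*x^7/3 dx = -1024/19683;  ∫_0^2/3 32*x^6/3 dx = 4096/45927;
    ∫_0^2/3 -128*x^5/27 dx = -4096/59049;  ∫_0^2/3 64*x^4/81 dx = 2048/98415.
  Sum: 2048/177147 − 1024/19683 + 4096/45927 − 4096/59049 + 2048/98415 = 1024/6200145.
  ∫_0^2/3 (u')² dx = ∫_0^2/3 (64*x^6 - 128*x^5 + 832*x^4/9 - 256*x^3/9 + 256*x^2/81) dx. Term by term:
    ∫_0^2/3 64*x^6 dx = 8192/15309;  ∫_0^2/3 -128*x^5 dx = -4096/2187;  ∫_0^2/3 832*x^4/9 dx = 26624/10935;
    ∫_0^2/3 -256*x^3/9 dx = -1024/729;  ∫_0^2/3 256*x^2/81 dx = 2048/6561.
  Sum: 8192/15309 − 4096/2187 + 26624/10935 − 1024/729 + 2048/6561 = 1024/229635.
∫_0^2/3 u² dx = 1024/6200145, so ||u||_L² = 32*sqrt(105)/25515.
∫_0^2/3 (u')² dx = 1024/229635, so ||u'||_L² = 32*sqrt(35)/2835.
Ratio ||u||_L² / ||u'||_L² = sqrt(3)/9.
Sharp Poincaré constant on H^1_0(0, 2/3) is C_P = L/π = 2/(3*π), achieved by sin(3*π/2·x).
A polynomial bump cannot attain the sharp Poincaré constant (only the first sine eigenfunction does), so the ratio is strictly less than C_P, consistent with ||u||_L² ≤ C_P ||u'||_L².


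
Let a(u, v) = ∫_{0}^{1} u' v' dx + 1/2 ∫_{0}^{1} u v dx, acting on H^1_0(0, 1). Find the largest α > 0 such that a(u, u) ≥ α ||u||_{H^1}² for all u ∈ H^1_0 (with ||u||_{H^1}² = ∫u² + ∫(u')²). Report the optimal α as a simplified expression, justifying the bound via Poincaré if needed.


α = (1/2 + π^2)/(1 + π^2)

Coercivity of a(·,·) on H^1_0(0, 1) means a(u, u) ≥ α ||u||_{H^1}² for every u ∈ H^1_0.
The interval has length L = 1, and Poincaré/coercivity depend only on L. Here a(u, u) = ∫(u')² + (1/2)·∫u².
Here 0 < c = 1/2 < 1. The condition a(u,u) ≥ α||u||_{H^1}² reads (1−α)∫(u')² ≥ (α−c)∫u². Any admissible α is ≤ 1 (rapidly oscillating u have ∫u²/∫(u')² → 0), and α = 1 would force 0 ≥ (1−c)∫u², impossible since c < 1; so 1−α > 0. By the sharp Poincaré inequality on H^1_0 of an interval of length L, ∫(u')² ≥ (π/L)²∫u² with equality for the first sine mode sin(π(x−x₀)/L) (x₀ the left endpoint), so the inequality holds for all u iff (1−α)(π/L)² ≥ α − c, i.e. α ≤ ((π/L)² + c)/((π/L)² + 1) = (1 + c(L/π)²)/(1 + (L/π)²). With (π/L)² = π^2 and c = 1/2, the largest admissible constant is α = ((π/L)² + c)/((π/L)² + 1).
Simplifying, α = (1/2 + π^2)/(1 + π^2).


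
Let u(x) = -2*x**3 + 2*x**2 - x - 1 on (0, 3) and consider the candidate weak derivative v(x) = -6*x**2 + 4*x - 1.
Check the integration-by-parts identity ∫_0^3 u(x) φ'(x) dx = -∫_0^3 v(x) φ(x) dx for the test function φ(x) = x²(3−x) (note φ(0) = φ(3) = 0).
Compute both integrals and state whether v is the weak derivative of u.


LHS = 2079/20, RHS = 2079/20. Yes, v = u' weakly.

u(x) = -2*x**3 + 2*x**2 - x - 1, classical derivative u'(x) = -6*x**2 + 4*x - 1.
φ(x) = x²(3−x), so φ'(x) = 3*x*(2 - x).
Note φ(0) = φ(3) = 0, so the boundary term u·φ vanishes.
LHS = ∫_0^3 u(x) φ'(x) dx = ∫_0^3 (6*x^5 - 18*x^4 + 15*x^3 - 3*x^2 - 6*x) dx. Term by term:
  ∫_0^3 6*x^5 dx = 729;  ∫_0^3 -18*x^4 dx = -4374/5;  ∫_0^3 15*x^3 dx = 1215/4;
  ∫_0^3 -3*x^2 dx = -27;  ∫_0^3 -6*x dx = -27.
Sum: 729 − 4374/5 + 1215/4 − 27 − 27 = 2079/20.
So LHS = 2079/20.
∫_0^3 v(x) φ(x) dx = ∫_0^3 (6*x^5 - 22*x^4 + 13*x^3 - 3*x^2) dx. Term by term:
  ∫_0^3 6*x^5 dx = 729;  ∫_0^3 -22*x^4 dx = -5346/5;  ∫_0^3 13*x^3 dx = 1053/4;
  ∫_0^3 -3*x^2 dx = -27.
Sum: 729 − 5346/5 + 1053/4 − 27 = -2079/20.
So RHS = -∫_0^3 v(x) φ(x) dx = 2079/20.
LHS = RHS, so the identity holds for this test φ.
Moreover u is smooth here and v(x) = u'(x) = -6*x**2 + 4*x - 1 pointwise, so the identity holds for every test function. Hence v is the weak derivative of u.


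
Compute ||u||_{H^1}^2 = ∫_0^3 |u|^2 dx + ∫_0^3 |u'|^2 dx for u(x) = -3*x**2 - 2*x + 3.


||u||_{H^1}^2 = 4857/5

The H^1 norm (squared) on an interval (0, L) is
  ||u||_{H^1}^2 = ∫_0^L u(x)^2 dx + ∫_0^L u'(x)^2 dx.
Compute u'(x) = -6*x - 2.
Then u(x)^2 = 9*x**4 + 12*x**3 - 14*x**2 - 12*x + 9 and u'(x)^2 = 36*x**2 + 24*x + 4.
Integrate each monomial from 0 to 3 using ∫_0^3 c·x^n dx = c·3^(n+1)/(n+1):
  ∫_0^3 u(x)^2 dx = ∫_0^3 (9*x^4 + 12*x^3 - 14*x^2 - 12*x + 9) dx. Term by term:
    ∫_0^3 9*x^4 dx = 2187/5;  ∫_0^3 12*x^3 dx = 243;  ∫_0^3 -14*x^2 dx = -126;
    ∫_0^3 -12*x dx = -54;  ∫_0^3 9 dx = 27.
  Sum: 2187/5 + 243 − 126 − 54 + 27 = 2637/5.
  ∫_0^3 u'(x)^2 dx = ∫_0^3 (36*x^2 + 24*x + 4) dx. Term by term:
    ∫_0^3 36*x^2 dx = 324;  ∫_0^3 24*x dx = 108;  ∫_0^3 4 dx = 12.
  Sum: 324 + 108 + 12 = 444.
Adding: ||u||_{H^1}^2 = 2637/5 + 444 = 4857/5.


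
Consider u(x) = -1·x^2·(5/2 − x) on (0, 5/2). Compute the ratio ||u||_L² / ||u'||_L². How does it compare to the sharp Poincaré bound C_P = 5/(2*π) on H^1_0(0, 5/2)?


||u||_L² / ||u'||_L² = 5*sqrt(14)/28 < C_P = 5/(2*π).

u(x) = -1·x^2·(5/2 − x), so u'(x) = x*(3*x - 5).
u(x) = -1·x^2·(5/2 − x) vanishes at x = 0 and x = 5/2, so u ∈ H^1_0(0, 5/2). Differentiate via the product rule and integrate the resulting polynomials term by term.
  ∫_0^5/2 u² dx = ∫_0^5/2 (x^6 - 5*x^5 + 25*x^4/4) dx. Term by term:
    ∫_0^5/2 x^6 dx = 78125/896;  ∫_0^5/2 -5*x^5 dx = -78125/384;  ∫_0^5/2 25*x^4/4 dx = 15625/128.
  Sum: 78125/896 − 78125/384 + 15625/128 = 15625/2688.
  ∫_0^5/2 (u')² dx = ∫_0^5/2 (9*x^4 - 30*x^3 + 25*x^2) dx. Term by term:
    ∫_0^5/2 9*x^4 dx = 5625/32;  ∫_0^5/2 -30*x^3 dx = -9375/32;  ∫_0^5/2 25*x^2 dx = 3125/24.
  Sum: 5625/32 − 9375/32 + 3125/24 = 625/48.
∫_0^5/2 u² dx = 15625/2688, so ||u||_L² = 125*sqrt(42)/336.
∫_0^5/2 (u')² dx = 625/48, so ||u'||_L² = 25*sqrt(3)/12.
Ratio ||u||_L² / ||u'||_L² = 5*sqrt(14)/28.
Sharp Poincaré constant on H^1_0(0, 5/2) is C_P = L/π = 5/(2*π), achieved by sin(2*π/5·x).
A polynomial bump cannot attain the sharp Poincaré constant (only the first sine eigenfunction does), so the ratio is strictly less than C_P, consistent with ||u||_L² ≤ C_P ||u'||_L².


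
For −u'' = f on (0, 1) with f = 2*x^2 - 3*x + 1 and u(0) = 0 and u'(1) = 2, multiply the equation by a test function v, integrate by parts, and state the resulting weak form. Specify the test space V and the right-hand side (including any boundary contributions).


V = {v ∈ H^1(0, 1) : v(0) = 0} (test functions vanish at x = 0 where u is specified); weak form: ∫_0^1 u'v' dx = ∫_0^1 (2*x^2 - 3*x + 1) v dx + 2·v(1) for all v ∈ V.

Multiply both sides by a test function v and integrate from 0 to 1:
  ∫_0^1 −u''(x) v(x) dx = ∫_0^1 f(x) v(x) dx.
Integrate the LHS by parts once:
  ∫_0^1 −u'' v dx = −[u'(x) v(x)]_0^1 + ∫_0^1 u'(x) v'(x) dx.
Thus ∫_0^1 u'(x) v'(x) dx = ∫_0^1 f(x) v(x) dx + [u'(x) v(x)]_0^1.
Choose V so that boundary terms are either known or forced to vanish.
Mixed BC: u(0) = 0 (Dirichlet) and u'(1) = 2 (Neumann). Define V = {v ∈ H^1(0, 1) : v(0) = 0}. Then [u' v]_0^1 = u'(1)·v(1) − u'(0)·0 = 2·v(1).
Weak formulation: find u (satisfying any essential BC) such that ∫_0^1 u'(x) v'(x) dx = ∫_0^1 f v dx + 2·v(1) for all v ∈ V (Dirichlet at 0 absorbed into V; Neumann datum at x = 1 contributes the boundary term).
Substituting f(x) = 2*x^2 - 3*x + 1, the right-hand side is ∫_0^1 (2*x^2 - 3*x + 1) v dx + 2·v(1).


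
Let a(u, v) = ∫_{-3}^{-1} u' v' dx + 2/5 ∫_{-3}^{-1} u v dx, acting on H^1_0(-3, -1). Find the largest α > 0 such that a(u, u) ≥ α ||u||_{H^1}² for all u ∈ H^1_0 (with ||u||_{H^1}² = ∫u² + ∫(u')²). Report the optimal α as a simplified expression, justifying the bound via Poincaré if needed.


α = (8/5 + π^2)/(4 + π^2)

Coercivity of a(·,·) on H^1_0(-3, -1) means a(u, u) ≥ α ||u||_{H^1}² for every u ∈ H^1_0.
The interval has length L = 2, and Poincaré/coercivity depend only on L. Here a(u, u) = ∫(u')² + (2/5)·∫u².
Here 0 < c = 2/5 < 1. The condition a(u,u) ≥ α||u||_{H^1}² reads (1−α)∫(u')² ≥ (α−c)∫u². Any admissible α is ≤ 1 (rapidly oscillating u have ∫u²/∫(u')² → 0), and α = 1 would force 0 ≥ (1−c)∫u², impossible since c < 1; so 1−α > 0. By the sharp Poincaré inequality on H^1_0 of an interval of length L, ∫(u')² ≥ (π/L)²∫u² with equality for the first sine mode sin(π(x−x₀)/L) (x₀ the left endpoint), so the inequality holds for all u iff (1−α)(π/L)² ≥ α − c, i.e. α ≤ ((π/L)² + c)/((π/L)² + 1) = (1 + c(L/π)²)/(1 + (L/π)²). With (π/L)² = π^2/4 and c = 2/5, the largest admissible constant is α = ((π/L)² + c)/((π/L)² + 1).
Simplifying, α = (8/5 + π^2)/(4 + π^2).


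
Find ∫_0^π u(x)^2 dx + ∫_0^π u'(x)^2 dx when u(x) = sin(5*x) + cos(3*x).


||u||_{H^1(0,π)}^2 = 18*π

u'(x) = -3*sin(3*x) + 5*cos(5*x).
Expand u² and (u')² and integrate term by term on (0, π), using: for integers n ≥ 1, ∫_0^π sin²(nx) dx = ∫_0^π cos²(nx) dx = π/2; for n ≠ n', ∫_0^π sin(nx)sin(n'x) dx = ∫_0^π cos(nx)cos(n'x) dx = 0; and by product-to-sum, ∫_0^π sin(nx)cos(n'x) dx = ½∫_0^π [sin((n+n')x) + sin((n−n')x)] dx, which is 0 when n+n' is even and 2n/(n²−n'²) when n+n' is odd (it need not vanish on (0, π)).
  u² squared terms: (1)²·∫cos(3x)² dx = 1·π/2 = π/2;  (1)²·∫sin(5x)² dx = 1·π/2 = π/2.
  u² cross terms: 2·(1)·(1)·∫cos(3x)·sin(5x) dx = 2·(0) = 0.
  So ∫_0^π u² dx = π/2 + π/2 + 0 = π.
  (u')² squared terms: (-3)²·∫sin(3x)² dx = 9·π/2 = 9*π/2;  (5)²·∫cos(5x)² dx = 25·π/2 = 25*π/2.
  (u')² cross terms: 2·(-3)·(5)·∫sin(3x)·cos(5x) dx = -30·(0) = 0.
  So ∫_0^π (u')² dx = 9*π/2 + 25*π/2 + 0 = 17*π.
||u||_{H^1}^2 = (π) + (17*π) = 18*π.


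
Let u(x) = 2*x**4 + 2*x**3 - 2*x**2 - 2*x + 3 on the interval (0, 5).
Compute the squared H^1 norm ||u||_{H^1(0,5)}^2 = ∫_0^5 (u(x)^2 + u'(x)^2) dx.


||u||_{H^1}^2 = 133196495/63

The H^1 norm (squared) on an interval (0, L) is
  ||u||_{H^1}^2 = ∫_0^L u(x)^2 dx + ∫_0^L u'(x)^2 dx.
Compute u'(x) = 8*x**3 + 6*x**2 - 4*x - 2.
Then u(x)^2 = 4*x**8 + 8*x**7 - 4*x**6 - 16*x**5 + 8*x**4 + 20*x**3 - 8*x**2 - 12*x + 9 and u'(x)^2 = 64*x**6 + 96*x**5 - 28*x**4 - 80*x**3 - 8*x**2 + 16*x + 4.
Integrate each monomial from 0 to 5 using ∫_0^5 c·x^n dx = c·5^(n+1)/(n+1):
  ∫_0^5 u(x)^2 dx = ∫_0^5 (4*x^8 + 8*x^7 - 4*x^6 - 16*x^5 + 8*x^4 + 20*x^3 - 8*x^2 - 12*x + 9) dx. Term by term:
    ∫_0^5 4*x^8 dx = 7812500/9;  ∫_0^5 8*x^7 dx = 390625;  ∫_0^5 -4*x^6 dx = -312500/7;
    ∫_0^5 -16*x^5 dx = -125000/3;  ∫_0^5 8*x^4 dx = 5000;  ∫_0^5 20*x^3 dx = 3125;
    ∫_0^5 -8*x^2 dx = -1000/3;  ∫_0^5 -12*x dx = -150;  ∫_0^5 9 dx = 45.
  Sum: 7812500/9 + 390625 − 312500/7 − 125000/3 + 5000 + 3125 − 1000/3 − 150 + 45 = 74343635/63.
  ∫_0^5 u'(x)^2 dx = ∫_0^5 (64*x^6 + 96*x^5 - 28*x^4 - 80*x^3 - 8*x^2 + 16*x + 4) dx. Term by term:
    ∫_0^5 64*x^6 dx = 5000000/7;  ∫_0^5 96*x^5 dx = 250000;  ∫_0^5 -28*x^4 dx = -17500;
    ∫_0^5 -80*x^3 dx = -12500;  ∫_0^5 -8*x^2 dx = -1000/3;  ∫_0^5 16*x dx = 200;
    ∫_0^5 4 dx = 20.
  Sum: 5000000/7 + 250000 − 17500 − 12500 − 1000/3 + 200 + 20 = 19617620/21.
Adding: ||u||_{H^1}^2 = 74343635/63 + 19617620/21 = 133196495/63.
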